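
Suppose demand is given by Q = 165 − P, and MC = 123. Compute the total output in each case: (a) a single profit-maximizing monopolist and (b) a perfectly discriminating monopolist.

Inverting demand: P = 165 − Q.
Monopoly sets MR = MC: 165 − 2Q = 123 ⇒ Q = 21, P = 165 − 21 = 144.
A perfectly discriminating monopolist sells every unit with P(Q) ≥ MC(Q), so output equals the competitive quantity Q = 42. Each buyer pays their reservation price, so CS = 0 and the firm captures all surplus.

Monopoly: Q = 21; Perfect PD: Q = 42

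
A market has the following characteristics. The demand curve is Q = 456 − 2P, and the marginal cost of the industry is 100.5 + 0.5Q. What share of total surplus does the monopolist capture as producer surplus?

Inverting demand: P = 228 − 0.5Q.
Monopoly sets MR = MC: 228 − Q = 100.5 + 0.5Q ⇒ Q = 85, P = 228 − 0.5·85 = 185.5.
CS = ½·(228 − 185.5)·85 = 1806.25.
PS = P·Q − VC(Q) = 185.5·85 − (100.5·85 + ½·0.5·85²) = 5418.75.
Share captured = PS/TS = 5418.75/7225 = 0.75.

PS/TS = 0.75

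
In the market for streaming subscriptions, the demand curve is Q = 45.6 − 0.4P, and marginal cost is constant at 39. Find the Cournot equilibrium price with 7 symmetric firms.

Inverting demand: P = 114 − 2.5Q.
In a 7-firm Cournot equilibrium, symmetry and the first-order condition give q = (114 − 39)/(20) = 3.75. So Q = 26.25 and P = 48.375.

P = 48.375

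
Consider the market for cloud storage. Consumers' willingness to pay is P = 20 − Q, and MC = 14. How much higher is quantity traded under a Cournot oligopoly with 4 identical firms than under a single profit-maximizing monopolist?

Q rises by 1.8

The monopolist equates marginal revenue to marginal cost: 20 − 2Q = 14, so Q = 3. From demand, P = 17.
Cournot with 4 identical firms: the symmetric best-response condition is 20 − 5q = 14. Each firm produces q = 1.2, total output Q = 4.8, price P = 15.2.
Change in quantity traded: 4.8 − 3 = 1.8.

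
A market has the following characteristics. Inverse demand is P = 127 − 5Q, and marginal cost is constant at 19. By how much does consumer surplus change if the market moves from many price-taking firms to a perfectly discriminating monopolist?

Competitive firms price at marginal cost: P = 19, giving Q = 21.6.
CS = ½·(127 − 19)·21.6 = 1166.4.
Under first-degree price discrimination the firm charges each unit its demand price and produces up to where P = MC, i.e. Q = 21.6. Consumer surplus is zero; producer surplus equals total surplus.
CS = 0.
Change in consumer surplus: 0 − 1166.4 = −1166.4.

CS falls by 1166.4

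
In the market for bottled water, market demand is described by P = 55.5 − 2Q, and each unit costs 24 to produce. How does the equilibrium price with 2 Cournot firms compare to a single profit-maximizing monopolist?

With 2 symmetric Cournot firms, each firm's FOC gives 55.5 − 6q = 24, so q = 5.25, Q = 2·5.25 = 10.5, and P = 34.5.
A monopolist chooses Q where MR = MC. MR = 55.5 − 4Q; setting this equal to 24 gives Q = 7.875 and P = 39.75.

Cournot: P = 34.5; Monopoly: P = 39.75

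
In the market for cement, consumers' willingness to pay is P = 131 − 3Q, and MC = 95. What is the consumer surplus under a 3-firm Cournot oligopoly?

CS = 121.5

With 3 symmetric Cournot firms, each firm's FOC gives 131 − 12q = 95, so q = 3, Q = 3·3 = 9, and P = 104.
CS = ½·(131 − 104)·9 = 121.5.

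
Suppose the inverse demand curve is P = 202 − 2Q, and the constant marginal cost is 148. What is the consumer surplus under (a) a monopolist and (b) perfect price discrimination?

Monopoly: CS = 182.25; Perfect PD: CS = 0

Monopoly sets MR = MC: 202 − 4Q = 148 ⇒ Q = 13.5, P = 202 − 2·13.5 = 175.
CS = ½·(202 − 175)·13.5 = 182.25.
With perfect price discrimination, output is the efficient level Q = 27 (where demand meets MC), but every buyer pays their willingness to pay: CS = 0 and PS = total surplus.
CS = 0.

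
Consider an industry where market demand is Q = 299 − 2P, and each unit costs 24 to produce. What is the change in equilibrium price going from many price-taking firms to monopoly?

P rises by 62.75

Inverting demand: P = 149.5 − 0.5Q.
Perfect competition: P = MC = 24, so 149.5 − 0.5Q = 24 and Q = 251.
Monopoly sets MR = MC: 149.5 − Q = 24 ⇒ Q = 125.5, P = 149.5 − 0.5·125.5 = 86.75.
Change in equilibrium price: 86.75 − 24 = 62.75.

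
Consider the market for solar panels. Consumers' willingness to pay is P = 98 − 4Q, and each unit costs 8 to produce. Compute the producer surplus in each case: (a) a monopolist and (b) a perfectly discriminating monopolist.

A monopolist chooses Q where MR = MC. MR = 98 − 8Q; setting this equal to 8 gives Q = 11.25 and P = 53.
PS = (53 − 8)·11.25 = 506.25.
With perfect price discrimination, output is the efficient level Q = 22.5 (where demand meets MC), but every buyer pays their willingness to pay: CS = 0 and PS = total surplus.
PS = ½·(98 − 8)·22.5 = 1012.5.

Monopoly: PS = 506.25; Perfect PD: PS = 1012.5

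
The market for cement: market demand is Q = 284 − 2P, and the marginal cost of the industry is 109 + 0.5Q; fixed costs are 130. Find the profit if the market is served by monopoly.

Inverting demand: P = 142 − 0.5Q.
A monopolist chooses Q where MR = MC. MR = 142 − Q; setting this equal to 109 + 0.5Q gives Q = 22 and P = 131.
Profit = 131·22 − (109·22 + ½·0.5·22²) − 130 = 233.

Profit = 233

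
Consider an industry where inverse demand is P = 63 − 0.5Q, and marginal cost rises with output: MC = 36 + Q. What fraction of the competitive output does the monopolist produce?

The monopolist equates marginal revenue to marginal cost: 63 − Q = 36 + Q, so Q = 13.5. From demand, P = 56.25.
Competitive equilibrium sets price equal to marginal cost: 63 − 0.5Q = 36 + Q, so Q = 18 and P = 54.
Ratio Q_m/Q_c = 13.5/18 = 0.75.

Q_m/Q_c = 0.75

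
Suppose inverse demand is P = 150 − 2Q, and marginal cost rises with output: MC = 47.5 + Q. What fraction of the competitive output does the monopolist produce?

The monopolist equates marginal revenue to marginal cost: 150 − 4Q = 47.5 + Q, so Q = 20.5. From demand, P = 109.
Competitive equilibrium sets price equal to marginal cost: 150 − 2Q = 47.5 + Q, so Q = 205/6 and P = 245/3.
Ratio Q_m/Q_c = 20.5/(205/6) = 0.6.

Q_m/Q_c = 0.6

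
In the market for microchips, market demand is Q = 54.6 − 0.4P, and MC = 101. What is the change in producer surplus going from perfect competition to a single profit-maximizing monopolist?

Inverting demand: P = 136.5 − 2.5Q.
Competitive firms price at marginal cost: P = 101, giving Q = 14.2.
PS = (101 − 101)·14.2 = 0.
Monopoly sets MR = MC: 136.5 − 5Q = 101 ⇒ Q = 7.1, P = 136.5 − 2.5·7.1 = 118.75.
PS = (118.75 − 101)·7.1 = 126.025.
Change in producer surplus: 126.025 − 0 = 126.025.

PS rises by 126.025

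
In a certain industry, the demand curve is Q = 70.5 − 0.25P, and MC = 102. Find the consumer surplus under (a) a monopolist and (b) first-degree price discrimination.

Monopoly: CS = 1012.5; Perfect PD: CS = 0

Inverting demand: P = 282 − 4Q.
Monopoly sets MR = MC: 282 − 8Q = 102 ⇒ Q = 22.5, P = 282 − 4·22.5 = 192.
CS = ½·(282 − 192)·22.5 = 1012.5.
Under first-degree price discrimination the firm charges each unit its demand price and produces up to where P = MC, i.e. Q = 45. Consumer surplus is zero; producer surplus equals total surplus.
CS = 0.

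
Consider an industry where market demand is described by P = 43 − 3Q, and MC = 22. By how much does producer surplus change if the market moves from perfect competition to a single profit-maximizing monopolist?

Competitive firms price at marginal cost: P = 22, giving Q = 7.
PS = (22 − 22)·7 = 0.
A monopolist chooses Q where MR = MC. MR = 43 − 6Q; setting this equal to 22 gives Q = 3.5 and P = 32.5.
PS = (32.5 − 22)·3.5 = 36.75.
Change in producer surplus: 36.75 − 0 = 36.75.

PS rises by 36.75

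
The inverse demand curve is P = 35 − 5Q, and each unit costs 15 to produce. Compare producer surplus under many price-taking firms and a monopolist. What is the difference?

Producer surplus rises by 20

Competitive firms price at marginal cost: P = 15, giving Q = 4.
PS = (15 − 15)·4 = 0.
Monopoly sets MR = MC: 35 − 10Q = 15 ⇒ Q = 2, P = 35 − 5·2 = 25.
PS = (25 − 15)·2 = 20.
Change in producer surplus: 20 − 0 = 20.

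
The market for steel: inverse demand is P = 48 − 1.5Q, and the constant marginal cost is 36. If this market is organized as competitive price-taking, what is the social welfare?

Under competition P = MC = 36, so Q = (48 − 36)/1.5 = 8.
CS = ½·(48 − 36)·8 = 48; PS = (36 − 36)·8 = 0; TS = 48.

TS = 48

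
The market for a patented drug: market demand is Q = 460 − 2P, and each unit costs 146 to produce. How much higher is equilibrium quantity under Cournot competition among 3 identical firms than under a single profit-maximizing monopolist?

Inverting demand: P = 230 − 0.5Q.
The monopolist equates marginal revenue to marginal cost: 230 − Q = 146, so Q = 84. From demand, P = 188.
Cournot with 3 identical firms: the symmetric best-response condition is 230 − 2q = 146. Each firm produces q = 42, total output Q = 126, price P = 167.
Change in equilibrium quantity: 126 − 84 = 42.

Equilibrium quantity rises by 42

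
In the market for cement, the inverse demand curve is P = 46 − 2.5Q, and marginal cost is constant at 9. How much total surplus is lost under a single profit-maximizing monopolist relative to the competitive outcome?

DWL = 68.45

Competitive firms price at marginal cost: P = 9, giving Q = 14.8.
A monopolist chooses Q where MR = MC. MR = 46 − 5Q; setting this equal to 9 gives Q = 7.4 and P = 27.5.
DWL is the triangle between Q = 7.4 and Q = 14.8: ½·(14.8 − 7.4)·(27.5 − 9) = 68.45.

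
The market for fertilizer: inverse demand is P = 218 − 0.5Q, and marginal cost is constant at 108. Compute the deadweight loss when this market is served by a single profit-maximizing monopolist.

Competitive firms price at marginal cost: P = 108, giving Q = 220.
Monopoly sets MR = MC: 218 − Q = 108 ⇒ Q = 110, P = 218 − 0.5·110 = 163.
DWL is the triangle between Q = 110 and Q = 220: ½·(220 − 110)·(163 − 108) = 3025.

DWL = 3025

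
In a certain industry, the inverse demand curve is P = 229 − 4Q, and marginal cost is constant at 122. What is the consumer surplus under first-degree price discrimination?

Under first-degree price discrimination the firm charges each unit its demand price and produces up to where P = MC, i.e. Q = 26.75. Consumer surplus is zero; producer surplus equals total surplus.
CS = 0.

CS = 0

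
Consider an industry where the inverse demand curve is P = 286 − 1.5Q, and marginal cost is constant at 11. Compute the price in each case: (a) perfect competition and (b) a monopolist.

Competition: P = 11; Monopoly: P = 148.5

Perfect competition: P = MC = 11, so 286 − 1.5Q = 11 and Q = 550/3.
A monopolist chooses Q where MR = MC. MR = 286 − 3Q; setting this equal to 11 gives Q = 275/3 and P = 148.5.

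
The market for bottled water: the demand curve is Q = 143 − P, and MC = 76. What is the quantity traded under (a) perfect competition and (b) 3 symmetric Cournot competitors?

Inverting demand: P = 143 − Q.
Perfect competition: P = MC = 76, so 143 − Q = 76 and Q = 67.
Cournot with 3 identical firms: the symmetric best-response condition is 143 − 4q = 76. Each firm produces q = 16.75, total output Q = 50.25, price P = 92.75.

Competition: Q = 67; Cournot: Q = 50.25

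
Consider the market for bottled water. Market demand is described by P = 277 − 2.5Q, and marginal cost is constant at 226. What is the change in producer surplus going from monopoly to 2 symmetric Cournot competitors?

Monopoly sets MR = MC: 277 − 5Q = 226 ⇒ Q = 10.2, P = 277 − 2.5·10.2 = 251.5.
PS = (251.5 − 226)·10.2 = 260.1.
In a 2-firm Cournot equilibrium, symmetry and the first-order condition give q = (277 − 226)/(7.5) = 6.8. So Q = 13.6 and P = 243.
PS = (243 − 226)·13.6 = 231.2.
Change in producer surplus: 231.2 − 260.1 = −28.9.

PS falls by 28.9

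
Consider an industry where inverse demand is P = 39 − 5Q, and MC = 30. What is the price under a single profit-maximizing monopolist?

P = 34.5

The monopolist equates marginal revenue to marginal cost: 39 − 10Q = 30, so Q = 0.9. From demand, P = 34.5.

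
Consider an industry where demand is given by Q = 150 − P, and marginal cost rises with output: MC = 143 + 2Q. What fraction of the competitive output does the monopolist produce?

Inverting demand: P = 150 − Q.
A monopolist chooses Q where MR = MC. MR = 150 − 2Q; setting this equal to 143 + 2Q gives Q = 1.75 and P = 148.25.
Competitive equilibrium sets price equal to marginal cost: 150 − Q = 143 + 2Q, so Q = 7/3 and P = 443/3.
Ratio Q_m/Q_c = 1.75/(7/3) = 0.75.

Q_m/Q_c = 0.75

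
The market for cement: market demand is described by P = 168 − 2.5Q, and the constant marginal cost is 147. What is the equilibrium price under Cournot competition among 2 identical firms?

With 2 symmetric Cournot firms, each firm's FOC gives 168 − 7.5q = 147, so q = 2.8, Q = 2·2.8 = 5.6, and P = 154.

P = 154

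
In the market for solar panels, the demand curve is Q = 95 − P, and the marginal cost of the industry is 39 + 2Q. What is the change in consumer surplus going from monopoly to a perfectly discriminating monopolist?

Consumer surplus falls by 98

Inverting demand: P = 95 − Q.
The monopolist equates marginal revenue to marginal cost: 95 − 2Q = 39 + 2Q, so Q = 14. From demand, P = 81.
CS = ½·(95 − 81)·14 = 98.
Under first-degree price discrimination the firm charges each unit its demand price and produces up to where P = MC, i.e. Q = 56/3. Consumer surplus is zero; producer surplus equals total surplus.
CS = 0.
Change in consumer surplus: 0 − 98 = −98.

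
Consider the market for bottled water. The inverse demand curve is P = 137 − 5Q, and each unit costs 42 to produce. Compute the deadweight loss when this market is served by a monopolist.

DWL = 225.625

Competitive firms price at marginal cost: P = 42, giving Q = 19.
A monopolist chooses Q where MR = MC. MR = 137 − 10Q; setting this equal to 42 gives Q = 9.5 and P = 89.5.
DWL is the triangle between Q = 9.5 and Q = 19: ½·(19 − 9.5)·(89.5 − 42) = 225.625.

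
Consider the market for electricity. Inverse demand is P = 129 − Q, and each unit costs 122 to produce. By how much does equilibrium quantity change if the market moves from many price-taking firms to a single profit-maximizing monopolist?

Perfect competition: P = MC = 122, so 129 − Q = 122 and Q = 7.
Monopoly sets MR = MC: 129 − 2Q = 122 ⇒ Q = 3.5, P = 129 − 3.5 = 125.5.
Change in equilibrium quantity: 3.5 − 7 = −3.5.

Equilibrium quantity falls by 3.5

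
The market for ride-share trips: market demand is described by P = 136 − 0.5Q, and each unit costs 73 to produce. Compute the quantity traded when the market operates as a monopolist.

Monopoly sets MR = MC: 136 − Q = 73 ⇒ Q = 63, P = 136 − 0.5·63 = 104.5.

Q = 63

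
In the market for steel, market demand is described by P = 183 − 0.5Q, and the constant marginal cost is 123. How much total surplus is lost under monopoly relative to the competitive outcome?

Perfect competition: P = MC = 123, so 183 − 0.5Q = 123 and Q = 120.
A monopolist chooses Q where MR = MC. MR = 183 − Q; setting this equal to 123 gives Q = 60 and P = 153.
DWL is the triangle between Q = 60 and Q = 120: ½·(120 − 60)·(153 − 123) = 900.

DWL = 900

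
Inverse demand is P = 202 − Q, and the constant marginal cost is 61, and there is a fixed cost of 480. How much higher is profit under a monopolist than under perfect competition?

π rises by 4970.25

Competitive firms price at marginal cost: P = 61, giving Q = 141.
Profit = (61 − 61)·141 − 480 = −480.
Monopoly sets MR = MC: 202 − 2Q = 61 ⇒ Q = 70.5, P = 202 − 70.5 = 131.5.
Profit = (131.5 − 61)·70.5 − 480 = 4490.25.
Change in profit: 4490.25 − −480 = 4970.25.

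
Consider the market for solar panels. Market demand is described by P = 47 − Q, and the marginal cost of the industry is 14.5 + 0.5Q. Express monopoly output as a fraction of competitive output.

Q_m/Q_c = 0.6

A monopolist chooses Q where MR = MC. MR = 47 − 2Q; setting this equal to 14.5 + 0.5Q gives Q = 13 and P = 34.
Competitive equilibrium sets price equal to marginal cost: 47 − Q = 14.5 + 0.5Q, so Q = 65/3 and P = 76/3.
Ratio Q_m/Q_c = 13/(65/3) = 0.6.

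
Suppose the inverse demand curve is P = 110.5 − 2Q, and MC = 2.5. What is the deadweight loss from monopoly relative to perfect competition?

Competitive firms price at marginal cost: P = 2.5, giving Q = 54.
A monopolist chooses Q where MR = MC. MR = 110.5 − 4Q; setting this equal to 2.5 gives Q = 27 and P = 56.5.
DWL is the triangle between Q = 27 and Q = 54: ½·(54 − 27)·(56.5 − 2.5) = 729.

DWL = 729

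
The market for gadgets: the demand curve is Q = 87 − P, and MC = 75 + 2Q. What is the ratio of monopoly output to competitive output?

Inverting demand: P = 87 − Q.
Monopoly sets MR = MC: 87 − 2Q = 75 + 2Q ⇒ Q = 3, P = 87 − 3 = 84.
Competitive equilibrium sets price equal to marginal cost: 87 − Q = 75 + 2Q, so Q = 4 and P = 83.
Ratio Q_m/Q_c = 3/4 = 0.75.

Q_m/Q_c = 0.75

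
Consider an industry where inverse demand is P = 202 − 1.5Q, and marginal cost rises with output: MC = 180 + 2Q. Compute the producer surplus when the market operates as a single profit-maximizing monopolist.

PS = 48.4

A monopolist chooses Q where MR = MC. MR = 202 − 3Q; setting this equal to 180 + 2Q gives Q = 4.4 and P = 195.4.
PS = P·Q − VC(Q) = 195.4·4.4 − (180·4.4 + ½·2·4.4²) = 48.4.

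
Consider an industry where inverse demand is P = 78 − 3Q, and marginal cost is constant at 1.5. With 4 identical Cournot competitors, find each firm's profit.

With 4 symmetric Cournot firms, each firm's FOC gives 78 − 15q = 1.5, so q = 5.1, Q = 4·5.1 = 20.4, and P = 16.8.
Each firm's profit = (16.8 − 1.5)·5.1 = 78.03.

π_i = 78.03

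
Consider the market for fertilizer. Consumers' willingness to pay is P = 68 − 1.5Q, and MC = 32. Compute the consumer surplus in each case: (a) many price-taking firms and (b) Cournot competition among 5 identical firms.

Under competition P = MC = 32, so Q = (68 − 32)/1.5 = 24.
CS = ½·(68 − 32)·24 = 432.
In a 5-firm Cournot equilibrium, symmetry and the first-order condition give q = (68 − 32)/(9) = 4. So Q = 20 and P = 38.
CS = ½·(68 − 38)·20 = 300.

Competition: CS = 432; Cournot: CS = 300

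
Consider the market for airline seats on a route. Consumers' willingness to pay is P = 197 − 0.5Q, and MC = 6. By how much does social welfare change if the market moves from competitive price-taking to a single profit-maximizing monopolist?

Competitive firms price at marginal cost: P = 6, giving Q = 382.
CS = ½·(197 − 6)·382 = 36481; PS = (6 − 6)·382 = 0; TS = 36481.
Monopoly sets MR = MC: 197 − Q = 6 ⇒ Q = 191, P = 197 − 0.5·191 = 101.5.
CS = ½·(197 − 101.5)·191 = 9120.25; PS = (101.5 − 6)·191 = 18240.5; TS = 27360.75.
Change in social welfare: 27360.75 − 36481 = −9120.25.

TS falls by 9120.25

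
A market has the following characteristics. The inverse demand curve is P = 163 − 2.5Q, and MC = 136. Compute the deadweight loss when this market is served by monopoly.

DWL = 36.45

Perfect competition: P = MC = 136, so 163 − 2.5Q = 136 and Q = 10.8.
The monopolist equates marginal revenue to marginal cost: 163 − 5Q = 136, so Q = 5.4. From demand, P = 149.5.
DWL is the triangle between Q = 5.4 and Q = 10.8: ½·(10.8 − 5.4)·(149.5 − 136) = 36.45.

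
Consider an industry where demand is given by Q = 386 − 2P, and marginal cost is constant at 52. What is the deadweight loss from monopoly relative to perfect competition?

DWL = 4970.25

Inverting demand: P = 193 − 0.5Q.
Perfect competition: P = MC = 52, so 193 − 0.5Q = 52 and Q = 282.
Monopoly sets MR = MC: 193 − Q = 52 ⇒ Q = 141, P = 193 − 0.5·141 = 122.5.
DWL is the triangle between Q = 141 and Q = 282: ½·(282 − 141)·(122.5 − 52) = 4970.25.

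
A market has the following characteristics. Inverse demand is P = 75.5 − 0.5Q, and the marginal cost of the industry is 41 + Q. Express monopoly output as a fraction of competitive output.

Q_m/Q_c = 0.75

Monopoly sets MR = MC: 75.5 − Q = 41 + Q ⇒ Q = 17.25, P = 75.5 − 0.5·17.25 = 66.875.
Under competition P = MC: 75.5 − 0.5Q = 41 + Q ⇒ Q = 23, P = 64.
Ratio Q_m/Q_c = 17.25/23 = 0.75.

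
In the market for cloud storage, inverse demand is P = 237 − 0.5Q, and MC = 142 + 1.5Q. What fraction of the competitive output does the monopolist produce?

Monopoly sets MR = MC: 237 − Q = 142 + 1.5Q ⇒ Q = 38, P = 237 − 0.5·38 = 218.
Under competition P = MC: 237 − 0.5Q = 142 + 1.5Q ⇒ Q = 47.5, P = 213.25.
Ratio Q_m/Q_c = 38/47.5 = 0.8.

Q_m/Q_c = 0.8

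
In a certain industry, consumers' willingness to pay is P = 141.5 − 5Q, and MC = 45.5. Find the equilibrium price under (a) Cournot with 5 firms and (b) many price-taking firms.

Cournot: P = 61.5; Competition: P = 45.5

Cournot with 5 identical firms: the symmetric best-response condition is 141.5 − 30q = 45.5. Each firm produces q = 3.2, total output Q = 16, price P = 61.5.
Under competition P = MC = 45.5, so Q = (141.5 − 45.5)/5 = 19.2.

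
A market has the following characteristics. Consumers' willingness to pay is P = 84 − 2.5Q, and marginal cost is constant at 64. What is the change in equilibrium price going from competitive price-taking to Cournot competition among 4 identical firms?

P rises by 4

Competitive firms price at marginal cost: P = 64, giving Q = 8.
Cournot with 4 identical firms: the symmetric best-response condition is 84 − 12.5q = 64. Each firm produces q = 1.6, total output Q = 6.4, price P = 68.
Change in equilibrium price: 68 − 64 = 4.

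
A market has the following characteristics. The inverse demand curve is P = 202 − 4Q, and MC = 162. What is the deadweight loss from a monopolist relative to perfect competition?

Competitive firms price at marginal cost: P = 162, giving Q = 10.
Monopoly sets MR = MC: 202 − 8Q = 162 ⇒ Q = 5, P = 202 − 4·5 = 182.
DWL is the triangle between Q = 5 and Q = 10: ½·(10 − 5)·(182 − 162) = 50.

DWL = 50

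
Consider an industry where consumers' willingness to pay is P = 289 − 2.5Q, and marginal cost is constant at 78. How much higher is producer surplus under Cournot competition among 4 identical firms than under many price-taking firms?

PS rises by 2849.344

Perfect competition: P = MC = 78, so 289 − 2.5Q = 78 and Q = 84.4.
PS = (78 − 78)·84.4 = 0.
In a 4-firm Cournot equilibrium, symmetry and the first-order condition give q = (289 − 78)/(12.5) = 16.88. So Q = 67.52 and P = 120.2.
PS = (120.2 − 78)·67.52 = 2849.344.
Change in producer surplus: 2849.344 − 0 = 2849.344.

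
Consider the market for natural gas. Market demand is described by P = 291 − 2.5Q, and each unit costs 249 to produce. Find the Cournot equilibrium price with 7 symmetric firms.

P = 254.25

With 7 symmetric Cournot firms, each firm's FOC gives 291 − 20q = 249, so q = 2.1, Q = 7·2.1 = 14.7, and P = 254.25.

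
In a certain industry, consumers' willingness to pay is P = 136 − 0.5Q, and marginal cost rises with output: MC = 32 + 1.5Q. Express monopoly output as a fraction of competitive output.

Q_m/Q_c = 0.8

Monopoly sets MR = MC: 136 − Q = 32 + 1.5Q ⇒ Q = 41.6, P = 136 − 0.5·41.6 = 115.2.
Competitive equilibrium sets price equal to marginal cost: 136 − 0.5Q = 32 + 1.5Q, so Q = 52 and P = 110.
Ratio Q_m/Q_c = 41.6/52 = 0.8.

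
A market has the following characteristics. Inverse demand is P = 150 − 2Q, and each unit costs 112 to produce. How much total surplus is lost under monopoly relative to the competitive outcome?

Perfect competition: P = MC = 112, so 150 − 2Q = 112 and Q = 19.
Monopoly sets MR = MC: 150 − 4Q = 112 ⇒ Q = 9.5, P = 150 − 2·9.5 = 131.
DWL is the triangle between Q = 9.5 and Q = 19: ½·(19 − 9.5)·(131 − 112) = 90.25.

DWL = 90.25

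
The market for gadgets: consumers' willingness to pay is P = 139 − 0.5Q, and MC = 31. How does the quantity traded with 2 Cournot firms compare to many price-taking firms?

Cournot: Q = 144; Competition: Q = 216

In a 2-firm Cournot equilibrium, symmetry and the first-order condition give q = (139 − 31)/(1.5) = 72. So Q = 144 and P = 67.
Perfect competition: P = MC = 31, so 139 − 0.5Q = 31 and Q = 216.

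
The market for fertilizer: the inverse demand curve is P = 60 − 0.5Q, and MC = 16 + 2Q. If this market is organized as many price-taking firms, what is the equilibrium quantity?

Q = 17.6

Under competition P = MC: 60 − 0.5Q = 16 + 2Q ⇒ Q = 17.6, P = 51.2.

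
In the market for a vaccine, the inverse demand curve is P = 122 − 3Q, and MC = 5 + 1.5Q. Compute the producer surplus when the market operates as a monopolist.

PS = 912.6

Monopoly sets MR = MC: 122 − 6Q = 5 + 1.5Q ⇒ Q = 15.6, P = 122 − 3·15.6 = 75.2.
PS = P·Q − VC(Q) = 75.2·15.6 − (5·15.6 + ½·1.5·15.6²) = 912.6.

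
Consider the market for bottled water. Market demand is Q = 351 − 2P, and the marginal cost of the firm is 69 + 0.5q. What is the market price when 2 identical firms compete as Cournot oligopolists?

P = 122.25

Inverting demand: P = 175.5 − 0.5Q.
With 2 symmetric Cournot firms, each firm's FOC gives 175.5 − 1.5q = 69 + 0.5q, so q = 53.25, Q = 2·53.25 = 106.5, and P = 122.25.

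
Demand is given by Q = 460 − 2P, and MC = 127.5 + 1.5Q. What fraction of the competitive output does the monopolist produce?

Inverting demand: P = 230 − 0.5Q.
A monopolist chooses Q where MR = MC. MR = 230 − Q; setting this equal to 127.5 + 1.5Q gives Q = 41 and P = 209.5.
Under competition P = MC: 230 − 0.5Q = 127.5 + 1.5Q ⇒ Q = 51.25, P = 204.375.
Ratio Q_m/Q_c = 41/51.25 = 0.8.

Q_m/Q_c = 0.8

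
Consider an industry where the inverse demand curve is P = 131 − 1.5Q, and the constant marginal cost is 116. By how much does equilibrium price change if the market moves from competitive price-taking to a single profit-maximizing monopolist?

Equilibrium price rises by 7.5

Under competition P = MC = 116, so Q = (131 − 116)/1.5 = 10.
Monopoly sets MR = MC: 131 − 3Q = 116 ⇒ Q = 5, P = 131 − 1.5·5 = 123.5.
Change in equilibrium price: 123.5 − 116 = 7.5.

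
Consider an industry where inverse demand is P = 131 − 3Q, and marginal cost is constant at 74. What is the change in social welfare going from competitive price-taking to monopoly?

TS falls by 135.375

Under competition P = MC = 74, so Q = (131 − 74)/3 = 19.
CS = ½·(131 − 74)·19 = 541.5; PS = (74 − 74)·19 = 0; TS = 541.5.
A monopolist chooses Q where MR = MC. MR = 131 − 6Q; setting this equal to 74 gives Q = 9.5 and P = 102.5.
CS = ½·(131 − 102.5)·9.5 = 135.375; PS = (102.5 − 74)·9.5 = 270.75; TS = 406.125.
Change in social welfare: 406.125 − 541.5 = −135.375.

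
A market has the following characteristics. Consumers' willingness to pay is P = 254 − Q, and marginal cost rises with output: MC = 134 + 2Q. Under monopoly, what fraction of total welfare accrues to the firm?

A monopolist chooses Q where MR = MC. MR = 254 − 2Q; setting this equal to 134 + 2Q gives Q = 30 and P = 224.
CS = ½·(254 − 224)·30 = 450.
PS = P·Q − VC(Q) = 224·30 − (134·30 + ½·2·30²) = 1800.
Share captured = PS/TS = 1800/2250 = 0.8.

PS/TS = 0.8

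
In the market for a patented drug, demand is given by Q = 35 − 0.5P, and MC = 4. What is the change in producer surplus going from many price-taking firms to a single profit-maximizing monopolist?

Inverting demand: P = 70 − 2Q.
Under competition P = MC = 4, so Q = (70 − 4)/2 = 33.
PS = (4 − 4)·33 = 0.
A monopolist chooses Q where MR = MC. MR = 70 − 4Q; setting this equal to 4 gives Q = 16.5 and P = 37.
PS = (37 − 4)·16.5 = 544.5.
Change in producer surplus: 544.5 − 0 = 544.5.

Producer surplus rises by 544.5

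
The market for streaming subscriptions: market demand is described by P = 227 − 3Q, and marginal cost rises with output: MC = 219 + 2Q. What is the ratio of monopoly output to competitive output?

A monopolist chooses Q where MR = MC. MR = 227 − 6Q; setting this equal to 219 + 2Q gives Q = 1 and P = 224.
Competitive equilibrium sets price equal to marginal cost: 227 − 3Q = 219 + 2Q, so Q = 1.6 and P = 222.2.
Ratio Q_m/Q_c = 1/1.6 = 0.625.

Q_m/Q_c = 0.625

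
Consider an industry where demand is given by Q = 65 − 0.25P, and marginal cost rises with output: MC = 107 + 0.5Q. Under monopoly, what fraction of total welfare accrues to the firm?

PS/TS = 0.68

Inverting demand: P = 260 − 4Q.
The monopolist equates marginal revenue to marginal cost: 260 − 8Q = 107 + 0.5Q, so Q = 18. From demand, P = 188.
CS = ½·(260 − 188)·18 = 648.
PS = P·Q − VC(Q) = 188·18 − (107·18 + ½·0.5·18²) = 1377.
Share captured = PS/TS = 1377/2025 = 0.68.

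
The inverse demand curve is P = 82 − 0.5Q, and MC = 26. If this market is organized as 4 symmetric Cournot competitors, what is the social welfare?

TS = 3010.56

Cournot with 4 identical firms: the symmetric best-response condition is 82 − 2.5q = 26. Each firm produces q = 22.4, total output Q = 89.6, price P = 37.2.
CS = ½·(82 − 37.2)·89.6 = 2007.04; PS = (37.2 − 26)·89.6 = 1003.52; TS = 3010.56.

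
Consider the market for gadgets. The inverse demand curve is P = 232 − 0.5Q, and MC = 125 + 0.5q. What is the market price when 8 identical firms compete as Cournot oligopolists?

In a 8-firm Cournot equilibrium, symmetry and the first-order condition give q = (232 − 125)/(5) = 21.4. So Q = 171.2 and P = 146.4.

P = 146.4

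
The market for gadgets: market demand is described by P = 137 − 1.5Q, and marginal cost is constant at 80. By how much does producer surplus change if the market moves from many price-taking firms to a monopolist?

PS rises by 541.5

Competitive firms price at marginal cost: P = 80, giving Q = 38.
PS = (80 − 80)·38 = 0.
Monopoly sets MR = MC: 137 − 3Q = 80 ⇒ Q = 19, P = 137 − 1.5·19 = 108.5.
PS = (108.5 − 80)·19 = 541.5.
Change in producer surplus: 541.5 − 0 = 541.5.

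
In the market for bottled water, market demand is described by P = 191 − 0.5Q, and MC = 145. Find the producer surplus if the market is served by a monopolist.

Monopoly sets MR = MC: 191 − Q = 145 ⇒ Q = 46, P = 191 − 0.5·46 = 168.
PS = (168 − 145)·46 = 1058.

PS = 1058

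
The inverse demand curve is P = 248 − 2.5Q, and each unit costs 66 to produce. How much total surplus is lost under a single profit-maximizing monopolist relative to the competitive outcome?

Competitive firms price at marginal cost: P = 66, giving Q = 72.8.
A monopolist chooses Q where MR = MC. MR = 248 − 5Q; setting this equal to 66 gives Q = 36.4 and P = 157.
DWL is the triangle between Q = 36.4 and Q = 72.8: ½·(72.8 − 36.4)·(157 − 66) = 1656.2.

DWL = 1656.2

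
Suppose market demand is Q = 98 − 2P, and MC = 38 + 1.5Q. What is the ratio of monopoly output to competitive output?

Q_m/Q_c = 0.8

Inverting demand: P = 49 − 0.5Q.
Monopoly sets MR = MC: 49 − Q = 38 + 1.5Q ⇒ Q = 4.4, P = 49 − 0.5·4.4 = 46.8.
Under competition P = MC: 49 − 0.5Q = 38 + 1.5Q ⇒ Q = 5.5, P = 46.25.
Ratio Q_m/Q_c = 4.4/5.5 = 0.8.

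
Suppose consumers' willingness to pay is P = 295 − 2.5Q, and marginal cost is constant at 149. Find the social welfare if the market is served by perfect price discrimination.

With perfect price discrimination, output is the efficient level Q = 58.4 (where demand meets MC), but every buyer pays their willingness to pay: CS = 0 and PS = total surplus.
TS = 4263.2 (equal to competitive TS).

TS = 4263.2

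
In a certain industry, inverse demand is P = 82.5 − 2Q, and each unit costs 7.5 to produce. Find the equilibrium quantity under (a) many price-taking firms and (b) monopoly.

Competition: Q = 37.5; Monopoly: Q = 18.75

Under competition P = MC = 7.5, so Q = (82.5 − 7.5)/2 = 37.5.
The monopolist equates marginal revenue to marginal cost: 82.5 − 4Q = 7.5, so Q = 18.75. From demand, P = 45.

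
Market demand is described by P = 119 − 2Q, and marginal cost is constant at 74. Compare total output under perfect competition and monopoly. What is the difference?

Under competition P = MC = 74, so Q = (119 − 74)/2 = 22.5.
A monopolist chooses Q where MR = MC. MR = 119 − 4Q; setting this equal to 74 gives Q = 11.25 and P = 96.5.
Change in total output: 11.25 − 22.5 = −11.25.

Q falls by 11.25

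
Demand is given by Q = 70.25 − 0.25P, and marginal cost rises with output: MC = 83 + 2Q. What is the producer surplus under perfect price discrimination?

PS = 3267

Inverting demand: P = 281 − 4Q.
Under first-degree price discrimination the firm charges each unit its demand price and produces up to where P = MC, i.e. Q = 33. Consumer surplus is zero; producer surplus equals total surplus.
PS = ½·(281 − 83)·33 = 3267.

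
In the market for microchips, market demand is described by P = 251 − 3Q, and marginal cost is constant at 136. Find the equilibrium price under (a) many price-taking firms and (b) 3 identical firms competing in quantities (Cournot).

Under competition P = MC = 136, so Q = (251 − 136)/3 = 115/3.
With 3 symmetric Cournot firms, each firm's FOC gives 251 − 12q = 136, so q = 115/12, Q = 3·115/12 = 28.75, and P = 164.75.

Competition: P = 136; Cournot: P = 164.75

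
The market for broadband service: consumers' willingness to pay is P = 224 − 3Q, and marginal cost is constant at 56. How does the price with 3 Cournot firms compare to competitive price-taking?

Cournot: P = 98; Competition: P = 56

In a 3-firm Cournot equilibrium, symmetry and the first-order condition give q = (224 − 56)/(12) = 14. So Q = 42 and P = 98.
Under competition P = MC = 56, so Q = (224 − 56)/3 = 56.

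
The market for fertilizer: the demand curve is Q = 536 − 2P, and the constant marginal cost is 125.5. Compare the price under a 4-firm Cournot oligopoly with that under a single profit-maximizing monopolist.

Cournot: P = 154; Monopoly: P = 196.75

Inverting demand: P = 268 − 0.5Q.
With 4 symmetric Cournot firms, each firm's FOC gives 268 − 2.5q = 125.5, so q = 57, Q = 4·57 = 228, and P = 154.
A monopolist chooses Q where MR = MC. MR = 268 − Q; setting this equal to 125.5 gives Q = 142.5 and P = 196.75.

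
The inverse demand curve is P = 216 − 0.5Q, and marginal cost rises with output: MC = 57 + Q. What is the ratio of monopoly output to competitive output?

Q_m/Q_c = 0.75

A monopolist chooses Q where MR = MC. MR = 216 − Q; setting this equal to 57 + Q gives Q = 79.5 and P = 176.25.
Competitive equilibrium sets price equal to marginal cost: 216 − 0.5Q = 57 + Q, so Q = 106 and P = 163.
Ratio Q_m/Q_c = 79.5/106 = 0.75.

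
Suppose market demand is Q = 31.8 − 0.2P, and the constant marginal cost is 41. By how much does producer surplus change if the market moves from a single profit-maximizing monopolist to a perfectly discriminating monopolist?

Inverting demand: P = 159 − 5Q.
A monopolist chooses Q where MR = MC. MR = 159 − 10Q; setting this equal to 41 gives Q = 11.8 and P = 100.
PS = (100 − 41)·11.8 = 696.2.
Under first-degree price discrimination the firm charges each unit its demand price and produces up to where P = MC, i.e. Q = 23.6. Consumer surplus is zero; producer surplus equals total surplus.
PS = ½·(159 − 41)·23.6 = 1392.4.
Change in producer surplus: 1392.4 − 696.2 = 696.2.

Producer surplus rises by 696.2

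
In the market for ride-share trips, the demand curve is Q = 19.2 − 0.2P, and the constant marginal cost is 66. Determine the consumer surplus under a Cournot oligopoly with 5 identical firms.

Inverting demand: P = 96 − 5Q.
In a 5-firm Cournot equilibrium, symmetry and the first-order condition give q = (96 − 66)/(30) = 1. So Q = 5 and P = 71.
CS = ½·(96 − 71)·5 = 62.5.

CS = 62.5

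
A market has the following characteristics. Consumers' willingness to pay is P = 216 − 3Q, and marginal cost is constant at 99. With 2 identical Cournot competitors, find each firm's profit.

π_i = 507

Cournot with 2 identical firms: the symmetric best-response condition is 216 − 9q = 99. Each firm produces q = 13, total output Q = 26, price P = 138.
Each firm's profit = (138 − 99)·13 = 507.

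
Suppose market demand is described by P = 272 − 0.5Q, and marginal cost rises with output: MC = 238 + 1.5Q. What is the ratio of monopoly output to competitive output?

The monopolist equates marginal revenue to marginal cost: 272 − Q = 238 + 1.5Q, so Q = 13.6. From demand, P = 265.2.
Under competition P = MC: 272 − 0.5Q = 238 + 1.5Q ⇒ Q = 17, P = 263.5.
Ratio Q_m/Q_c = 13.6/17 = 0.8.

Q_m/Q_c = 0.8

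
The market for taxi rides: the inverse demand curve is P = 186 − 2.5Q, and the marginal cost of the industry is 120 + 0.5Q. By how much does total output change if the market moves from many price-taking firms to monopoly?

Q falls by 10

Under competition P = MC: 186 − 2.5Q = 120 + 0.5Q ⇒ Q = 22, P = 131.
The monopolist equates marginal revenue to marginal cost: 186 − 5Q = 120 + 0.5Q, so Q = 12. From demand, P = 156.
Change in total output: 12 − 22 = −10.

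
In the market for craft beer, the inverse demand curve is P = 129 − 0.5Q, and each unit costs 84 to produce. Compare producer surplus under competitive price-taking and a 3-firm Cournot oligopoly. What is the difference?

Producer surplus rises by 759.375

Under competition P = MC = 84, so Q = (129 − 84)/0.5 = 90.
PS = (84 − 84)·90 = 0.
With 3 symmetric Cournot firms, each firm's FOC gives 129 − 2q = 84, so q = 22.5, Q = 3·22.5 = 67.5, and P = 95.25.
PS = (95.25 − 84)·67.5 = 759.375.
Change in producer surplus: 759.375 − 0 = 759.375.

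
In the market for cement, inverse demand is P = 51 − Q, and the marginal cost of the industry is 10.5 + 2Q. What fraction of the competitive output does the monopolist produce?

Monopoly sets MR = MC: 51 − 2Q = 10.5 + 2Q ⇒ Q = 10.125, P = 51 − 10.125 = 40.875.
Under competition P = MC: 51 − Q = 10.5 + 2Q ⇒ Q = 13.5, P = 37.5.
Ratio Q_m/Q_c = 10.125/13.5 = 0.75.

Q_m/Q_c = 0.75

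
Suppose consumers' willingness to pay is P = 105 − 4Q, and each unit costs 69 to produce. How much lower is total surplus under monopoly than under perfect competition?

TS falls by 40.5

Under competition P = MC = 69, so Q = (105 − 69)/4 = 9.
CS = ½·(105 − 69)·9 = 162; PS = (69 − 69)·9 = 0; TS = 162.
Monopoly sets MR = MC: 105 − 8Q = 69 ⇒ Q = 4.5, P = 105 − 4·4.5 = 87.
CS = ½·(105 − 87)·4.5 = 40.5; PS = (87 − 69)·4.5 = 81; TS = 121.5.
Change in total surplus: 121.5 − 162 = −40.5.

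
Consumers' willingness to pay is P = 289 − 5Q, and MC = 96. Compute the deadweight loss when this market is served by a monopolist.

Under competition P = MC = 96, so Q = (289 − 96)/5 = 38.6.
The monopolist equates marginal revenue to marginal cost: 289 − 10Q = 96, so Q = 19.3. From demand, P = 192.5.
DWL is the triangle between Q = 19.3 and Q = 38.6: ½·(38.6 − 19.3)·(192.5 − 96) = 931.225.

DWL = 931.225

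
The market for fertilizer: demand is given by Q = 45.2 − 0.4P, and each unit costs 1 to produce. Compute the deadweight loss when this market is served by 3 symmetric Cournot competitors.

DWL = 156.8

Inverting demand: P = 113 − 2.5Q.
Perfect competition: P = MC = 1, so 113 − 2.5Q = 1 and Q = 44.8.
With 3 symmetric Cournot firms, each firm's FOC gives 113 − 10q = 1, so q = 11.2, Q = 3·11.2 = 33.6, and P = 29.
DWL is the triangle between Q = 33.6 and Q = 44.8: ½·(44.8 − 33.6)·(29 − 1) = 156.8.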